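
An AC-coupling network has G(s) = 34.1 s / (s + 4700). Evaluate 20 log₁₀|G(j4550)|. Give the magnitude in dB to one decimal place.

|j4550| = 4550
|j4550 + 4700| = √(4550² + 4700²) = 6542
|G(j4550)| = 34.1 × 4550 / 6542 = 23.718
20 log₁₀(23.718) = 27.50 dB

27.5 dB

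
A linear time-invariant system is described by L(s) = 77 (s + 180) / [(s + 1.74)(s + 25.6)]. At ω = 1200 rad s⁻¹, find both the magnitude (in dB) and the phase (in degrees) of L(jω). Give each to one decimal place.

|L| = -23.8 dB, ∠L = -97.2 deg

|j1200 + 180| = √(1200² + 180²) = 1213
|j1200 + 1.74| = √(1200² + 1.74²) = 1200
|j1200 + 25.6| = √(1200² + 25.6²) = 1200
|L(j1200)| = 77 × 1213 / (1200 × 1200) = 0.06487
20 log₁₀(0.06487) = -23.76 dB
∠(j1200 + 180) = arctan(1200/180) = 81.47°
∠(j1200 + 1.74) = arctan(1200/1.74) = 89.92°
∠(j1200 + 25.6) = arctan(1200/25.6) = 88.78°
∠L(j1200) = 81.47° − (89.92° + 88.78°) = -97.23°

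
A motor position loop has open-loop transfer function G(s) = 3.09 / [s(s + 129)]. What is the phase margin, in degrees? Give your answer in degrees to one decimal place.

Gain crossover: |G(jω)| = 1 at ω ≈ 0.024 rad/s.
∠G(j0.024) = −90° − arctan(0.024/129) ≈ -90.01°
PM = 180° + (-90.01°) = 89.99°

90.0 deg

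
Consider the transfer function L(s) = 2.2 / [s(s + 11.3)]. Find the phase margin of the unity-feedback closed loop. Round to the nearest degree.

Gain crossover: |L(jω)| = 1 at ω ≈ 0.195 rad s⁻¹.
∠L(j0.195) = −90° − arctan(0.195/11.3) ≈ -90.99°
PM = 180° + (-90.99°) = 89.01°

89°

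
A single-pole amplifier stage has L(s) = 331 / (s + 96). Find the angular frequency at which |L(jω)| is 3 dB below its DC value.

For a single-pole low-pass, the −3 dB point is at the pole: ω = 96 rad/sec.

96 rad/sec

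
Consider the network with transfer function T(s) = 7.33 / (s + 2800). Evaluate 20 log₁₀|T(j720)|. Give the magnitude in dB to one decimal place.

|j720 + 2800| = √(720² + 2800²) = 2891
|T(j720)| = 7.33 / 2891 = 0.0025354
20 log₁₀(0.0025354) = -51.92 dB

-51.9 dB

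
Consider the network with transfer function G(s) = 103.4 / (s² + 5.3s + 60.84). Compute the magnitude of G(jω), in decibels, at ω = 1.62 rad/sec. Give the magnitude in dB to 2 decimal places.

|(j1.62)² + 5.3(j1.62) + 60.84| = |58.216 + j8.586| = 58.85
|G(j1.62)| = 103.4 / 58.85 = 1.7571
20 log₁₀(1.7571) = 4.896 dB

4.90 dB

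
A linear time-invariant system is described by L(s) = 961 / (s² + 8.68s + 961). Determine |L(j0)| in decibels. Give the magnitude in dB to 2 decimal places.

0.00 dB

L(0) = 961 / 961 = 1
20 log₁₀(1) = 0.000 dB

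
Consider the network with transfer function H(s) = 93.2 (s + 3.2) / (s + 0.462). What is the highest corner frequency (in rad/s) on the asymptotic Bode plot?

Break frequencies occur at each pole and zero magnitude: 0.462 rad/s, 3.2 rad/s.
The highest is 3.2 rad/s.

3.2 rad/s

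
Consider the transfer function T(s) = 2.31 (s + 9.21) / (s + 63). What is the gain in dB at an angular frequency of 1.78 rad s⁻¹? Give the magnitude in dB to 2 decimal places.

-9.27 dB

|j1.78 + 9.21| = √(1.78² + 9.21²) = 9.38
|j1.78 + 63| = √(1.78² + 63²) = 63.03
|T(j1.78)| = 2.31 × 9.38 / 63.03 = 0.34381
20 log₁₀(0.34381) = -9.274 dB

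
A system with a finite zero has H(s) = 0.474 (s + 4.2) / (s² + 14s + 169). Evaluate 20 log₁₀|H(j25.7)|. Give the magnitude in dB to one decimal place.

|j25.7 + 4.2| = √(25.7² + 4.2²) = 26.04
|(j25.7)² + 14(j25.7) + 169| = |-491.49 + j359.8| = 609.1
|H(j25.7)| = 0.474 × 26.04 / 609.1 = 0.020265
20 log₁₀(0.020265) = -33.87 dB

-33.9 dB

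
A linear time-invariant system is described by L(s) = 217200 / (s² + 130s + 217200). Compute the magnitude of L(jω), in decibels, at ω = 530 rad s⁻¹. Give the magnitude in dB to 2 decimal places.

|(j530)² + 130(j530) + 217200| = |-63700 + j68900| = 9.383e+04
|L(j530)| = 217200 / 9.383e+04 = 2.3147
20 log₁₀(2.3147) = 7.290 dB

7.29 dB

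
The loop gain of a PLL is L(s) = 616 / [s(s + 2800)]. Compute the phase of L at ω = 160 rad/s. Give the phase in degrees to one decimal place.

∠(j160 + 2800) = arctan(160/2800) = 3.27°
∠(j160) = 90.00°
∠L(j160) = − (3.27° + 90.00°) = -93.27°

-93.3 deg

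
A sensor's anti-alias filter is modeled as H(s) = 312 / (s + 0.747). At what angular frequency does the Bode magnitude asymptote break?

The single real pole at s = −0.747 gives a corner at ω = 0.747 rad s⁻¹.

0.747 rad s⁻¹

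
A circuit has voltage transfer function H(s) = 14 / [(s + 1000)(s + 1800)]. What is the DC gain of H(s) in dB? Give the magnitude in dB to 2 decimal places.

-102.18 dB

H(0) = 14 / (1000 × 1800) = 7.7778e-06
20 log₁₀(7.7778e-06) = -102.183 dB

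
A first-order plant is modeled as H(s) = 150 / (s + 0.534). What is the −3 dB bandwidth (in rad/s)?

For a single-pole low-pass, the −3 dB point is at the pole: ω = 0.534 rad/s.

0.534 rad/s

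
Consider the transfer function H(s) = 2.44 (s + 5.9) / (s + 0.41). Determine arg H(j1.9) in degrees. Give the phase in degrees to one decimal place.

∠(j1.9 + 5.9) = arctan(1.9/5.9) = 17.85°
∠(j1.9 + 0.41) = arctan(1.9/0.41) = 77.82°
∠H(j1.9) = 17.85° − 77.82° = -59.97°

-60.0°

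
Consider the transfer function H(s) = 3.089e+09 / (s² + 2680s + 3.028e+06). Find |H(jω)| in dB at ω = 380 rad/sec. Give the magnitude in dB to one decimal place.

|(j380)² + 2680(j380) + 3.028e+06| = |2.8836e+06 + j1.0184e+06| = 3.058e+06
|H(j380)| = 3.089e+09 / 3.058e+06 = 1010.1
20 log₁₀(1010.1) = 60.09 dB

60.1 dB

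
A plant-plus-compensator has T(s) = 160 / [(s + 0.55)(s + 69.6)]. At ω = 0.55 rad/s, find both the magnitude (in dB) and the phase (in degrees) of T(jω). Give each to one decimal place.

|T| = 9.4 dB, ∠T = -45.5°

|j0.55 + 0.55| = √(0.55² + 0.55²) = 0.7778
|j0.55 + 69.6| = √(0.55² + 69.6²) = 69.6
|T(j0.55)| = 160 / (0.7778 × 69.6) = 2.9554
20 log₁₀(2.9554) = 9.41 dB
∠(j0.55 + 0.55) = arctan(0.55/0.55) = 45.00°
∠(j0.55 + 69.6) = arctan(0.55/69.6) = 0.45°
∠T(j0.55) = − (45.00° + 0.45°) = -45.45°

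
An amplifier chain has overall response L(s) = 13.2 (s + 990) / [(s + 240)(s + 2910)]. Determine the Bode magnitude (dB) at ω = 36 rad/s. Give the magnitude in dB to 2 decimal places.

|j36 + 990| = √(36² + 990²) = 990.7
|j36 + 240| = √(36² + 240²) = 242.7
|j36 + 2910| = √(36² + 2910²) = 2910
|L(j36)| = 13.2 × 990.7 / (242.7 × 2910) = 0.018515
20 log₁₀(0.018515) = -34.649 dB

-34.65 dB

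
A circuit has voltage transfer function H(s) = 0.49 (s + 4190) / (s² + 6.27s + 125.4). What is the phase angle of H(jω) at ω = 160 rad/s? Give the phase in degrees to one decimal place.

-175.6°

∠(j160 + 4190) = arctan(160/4190) = 2.19°
∠[(j160)² + 6.27(j160) + 125.4] = ∠[-25475 + j1003.2] = 177.74°
∠H(j160) = 2.19° − 177.74° = -175.56°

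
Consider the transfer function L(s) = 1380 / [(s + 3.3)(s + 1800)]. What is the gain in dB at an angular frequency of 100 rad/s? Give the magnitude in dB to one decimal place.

-42.3 dB

|j100 + 3.3| = √(100² + 3.3²) = 100.1
|j100 + 1800| = √(100² + 1800²) = 1803
|L(j100)| = 1380 / (100.1 × 1803) = 0.0076507
20 log₁₀(0.0076507) = -42.33 dB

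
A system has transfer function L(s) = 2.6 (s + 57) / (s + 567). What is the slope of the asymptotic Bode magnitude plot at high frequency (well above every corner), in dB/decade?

0 dB/decade

With 1 zero and 1 pole, the high-frequency asymptotic slope is 20 × (1 − 1) = 0 dB/decade.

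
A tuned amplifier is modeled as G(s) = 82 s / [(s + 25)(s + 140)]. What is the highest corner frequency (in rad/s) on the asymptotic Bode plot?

Break frequencies occur at each pole and zero magnitude: 25 rad/s, 140 rad/s.
The highest is 140 rad/s.

140 rad/s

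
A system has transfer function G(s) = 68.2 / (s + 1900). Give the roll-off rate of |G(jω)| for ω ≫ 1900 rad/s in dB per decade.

-20 dB/decade

With 0 zeros and 1 pole, the high-frequency asymptotic slope is 20 × (0 − 1) = -20 dB/decade.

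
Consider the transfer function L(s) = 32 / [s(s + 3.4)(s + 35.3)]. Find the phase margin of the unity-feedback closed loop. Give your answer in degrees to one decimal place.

Gain crossover: |L(jω)| = 1 at ω ≈ 0.266 rad s⁻¹.
∠L(j0.266) = −90° − arctan(0.266/3.4) − arctan(0.266/35.3) ≈ -94.90°
PM = 180° + (-94.90°) = 85.10°

85.1°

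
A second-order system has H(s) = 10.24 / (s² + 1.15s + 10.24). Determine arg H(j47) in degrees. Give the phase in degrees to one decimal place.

∠[(j47)² + 1.15(j47) + 10.24] = ∠[-2198.8 + j54.05] = 178.59°
∠H(j47) = −178.59° = -178.59°

-178.6°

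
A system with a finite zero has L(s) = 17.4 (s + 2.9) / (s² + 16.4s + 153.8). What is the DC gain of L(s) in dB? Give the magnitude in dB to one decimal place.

-9.7 dB

L(0) = 17.4 × 2.9 / 153.8 = 0.32809
20 log₁₀(0.32809) = -9.68 dB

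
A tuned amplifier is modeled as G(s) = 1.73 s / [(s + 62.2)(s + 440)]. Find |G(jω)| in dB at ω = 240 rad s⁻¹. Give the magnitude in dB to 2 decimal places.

-49.52 dB

|j240| = 240
|j240 + 62.2| = √(240² + 62.2²) = 247.9
|j240 + 440| = √(240² + 440²) = 501.2
|G(j240)| = 1.73 × 240 / (247.9 × 501.2) = 0.0033413
20 log₁₀(0.0033413) = -49.522 dB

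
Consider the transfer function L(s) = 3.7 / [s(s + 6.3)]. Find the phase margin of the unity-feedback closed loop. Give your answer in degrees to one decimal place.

Gain crossover: |L(jω)| = 1 at ω ≈ 0.585 rad/s.
∠L(j0.585) = −90° − arctan(0.585/6.3) ≈ -95.30°
PM = 180° + (-95.30°) = 84.70°

84.7°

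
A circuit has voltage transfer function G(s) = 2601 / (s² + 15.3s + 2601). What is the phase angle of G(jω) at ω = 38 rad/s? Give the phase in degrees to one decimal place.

∠[(j38)² + 15.3(j38) + 2601] = ∠[1157 + j581.4] = 26.68°
∠G(j38) = −26.68° = -26.68°

-26.7°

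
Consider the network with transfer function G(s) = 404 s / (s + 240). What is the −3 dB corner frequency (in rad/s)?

For a single-pole high-pass, the −3 dB point is at the pole: ω = 240 rad/s.

240 rad/s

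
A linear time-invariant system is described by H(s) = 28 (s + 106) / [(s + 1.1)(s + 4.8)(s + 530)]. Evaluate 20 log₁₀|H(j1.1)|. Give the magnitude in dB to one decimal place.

|j1.1 + 106| = √(1.1² + 106²) = 106
|j1.1 + 1.1| = √(1.1² + 1.1²) = 1.556
|j1.1 + 4.8| = √(1.1² + 4.8²) = 4.924
|j1.1 + 530| = √(1.1² + 530²) = 530
|H(j1.1)| = 28 × 106 / (1.556 × 4.924 × 530) = 0.73105
20 log₁₀(0.73105) = -2.72 dB

-2.7 dB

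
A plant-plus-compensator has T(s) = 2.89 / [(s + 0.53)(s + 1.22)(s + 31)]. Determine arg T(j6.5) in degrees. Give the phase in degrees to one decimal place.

-176.6 deg

∠(j6.5 + 0.53) = arctan(6.5/0.53) = 85.34°
∠(j6.5 + 1.22) = arctan(6.5/1.22) = 79.37°
∠(j6.5 + 31) = arctan(6.5/31) = 11.84°
∠T(j6.5) = − (85.34° + 79.37° + 11.84°) = -176.55°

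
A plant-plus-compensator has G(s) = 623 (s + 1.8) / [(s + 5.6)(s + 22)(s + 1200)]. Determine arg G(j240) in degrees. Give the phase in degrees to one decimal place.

-95.2°

∠(j240 + 1.8) = arctan(240/1.8) = 89.57°
∠(j240 + 5.6) = arctan(240/5.6) = 88.66°
∠(j240 + 22) = arctan(240/22) = 84.76°
∠(j240 + 1200) = arctan(240/1200) = 11.31°
∠G(j240) = 89.57° − (88.66° + 84.76° + 11.31°) = -95.17°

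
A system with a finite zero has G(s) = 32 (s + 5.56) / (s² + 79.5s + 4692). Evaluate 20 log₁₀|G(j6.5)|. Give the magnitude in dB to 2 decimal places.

|j6.5 + 5.56| = √(6.5² + 5.56²) = 8.554
|(j6.5)² + 79.5(j6.5) + 4692| = |4649.8 + j516.75| = 4678
|G(j6.5)| = 32 × 8.554 / 4678 = 0.058506
20 log₁₀(0.058506) = -24.656 dB

-24.66 dB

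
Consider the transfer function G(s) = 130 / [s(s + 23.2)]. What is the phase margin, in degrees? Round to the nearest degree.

Gain crossover: |G(jω)| = 1 at ω ≈ 5.45 rad/sec.
∠G(j5.45) = −90° − arctan(5.45/23.2) ≈ -103.23°
PM = 180° + (-103.23°) = 76.77°

77°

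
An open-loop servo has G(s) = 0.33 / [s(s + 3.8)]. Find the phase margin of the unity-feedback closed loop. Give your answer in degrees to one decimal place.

Gain crossover: |G(jω)| = 1 at ω ≈ 0.0868 rad/s.
∠G(j0.0868) = −90° − arctan(0.0868/3.8) ≈ -91.31°
PM = 180° + (-91.31°) = 88.69°

88.7°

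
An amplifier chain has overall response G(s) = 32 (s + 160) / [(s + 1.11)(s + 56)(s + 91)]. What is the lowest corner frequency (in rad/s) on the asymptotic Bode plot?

Break frequencies occur at each pole and zero magnitude: 1.11 rad/s, 56 rad/s, 91 rad/s, 160 rad/s.
The lowest is 1.11 rad/s.

1.11 rad/s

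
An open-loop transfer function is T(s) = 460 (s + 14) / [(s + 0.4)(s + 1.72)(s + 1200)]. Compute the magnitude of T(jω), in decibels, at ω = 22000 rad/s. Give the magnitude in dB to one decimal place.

-120.5 dB

|j22000 + 14| = √(22000² + 14²) = 2.2e+04
|j22000 + 0.4| = √(22000² + 0.4²) = 2.2e+04
|j22000 + 1.72| = √(22000² + 1.72²) = 2.2e+04
|j22000 + 1200| = √(22000² + 1200²) = 2.203e+04
|T(j22000)| = 460 × 2.2e+04 / (2.2e+04 × 2.2e+04 × 2.203e+04) = 9.49e-07
20 log₁₀(9.49e-07) = -120.45 dB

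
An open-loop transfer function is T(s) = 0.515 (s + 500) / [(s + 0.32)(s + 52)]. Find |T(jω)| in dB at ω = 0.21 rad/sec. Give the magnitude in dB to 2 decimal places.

|j0.21 + 500| = √(0.21² + 500²) = 500
|j0.21 + 0.32| = √(0.21² + 0.32²) = 0.3828
|j0.21 + 52| = √(0.21² + 52²) = 52
|T(j0.21)| = 0.515 × 500 / (0.3828 × 52) = 12.938
20 log₁₀(12.938) = 22.237 dB

22.24 dB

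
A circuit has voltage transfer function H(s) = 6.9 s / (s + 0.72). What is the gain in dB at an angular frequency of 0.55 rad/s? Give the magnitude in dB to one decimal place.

|j0.55| = 0.55
|j0.55 + 0.72| = √(0.55² + 0.72²) = 0.906
|H(j0.55)| = 6.9 × 0.55 / 0.906 = 4.1886
20 log₁₀(4.1886) = 12.44 dB

12.4 dB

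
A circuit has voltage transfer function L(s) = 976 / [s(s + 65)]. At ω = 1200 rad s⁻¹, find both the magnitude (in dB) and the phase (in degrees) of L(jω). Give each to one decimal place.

|L| = -63.4 dB, ∠L = -176.9°

|j1200 + 65| = √(1200² + 65²) = 1202
|j1200| = 1200
|L(j1200)| = 976 / (1202 × 1200) = 0.00067679
20 log₁₀(0.00067679) = -63.39 dB
∠(j1200 + 65) = arctan(1200/65) = 86.90°
∠(j1200) = 90.00°
∠L(j1200) = − (86.90° + 90.00°) = -176.90°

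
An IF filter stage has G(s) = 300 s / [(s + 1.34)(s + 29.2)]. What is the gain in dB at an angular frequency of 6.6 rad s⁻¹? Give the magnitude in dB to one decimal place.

|j6.6| = 6.6
|j6.6 + 1.34| = √(6.6² + 1.34²) = 6.735
|j6.6 + 29.2| = √(6.6² + 29.2²) = 29.94
|G(j6.6)| = 300 × 6.6 / (6.735 × 29.94) = 9.8208
20 log₁₀(9.8208) = 19.84 dB

19.8 dB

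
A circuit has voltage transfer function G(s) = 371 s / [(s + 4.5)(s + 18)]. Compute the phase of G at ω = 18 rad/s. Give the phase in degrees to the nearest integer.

∠(j18) = 90.00°
∠(j18 + 4.5) = arctan(18/4.5) = 75.96°
∠(j18 + 18) = arctan(18/18) = 45.00°
∠G(j18) = 90.00° − (75.96° + 45.00°) = -30.96°

-31°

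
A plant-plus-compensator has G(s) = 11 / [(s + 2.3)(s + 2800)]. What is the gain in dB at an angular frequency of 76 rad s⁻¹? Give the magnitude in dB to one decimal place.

-85.7 dB

|j76 + 2.3| = √(76² + 2.3²) = 76.03
|j76 + 2800| = √(76² + 2800²) = 2801
|G(j76)| = 11 / (76.03 × 2801) = 5.1649e-05
20 log₁₀(5.1649e-05) = -85.74 dB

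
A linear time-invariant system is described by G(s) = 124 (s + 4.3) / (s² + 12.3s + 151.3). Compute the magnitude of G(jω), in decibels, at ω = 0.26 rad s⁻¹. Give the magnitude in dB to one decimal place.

|j0.26 + 4.3| = √(0.26² + 4.3²) = 4.308
|(j0.26)² + 12.3(j0.26) + 151.3| = |151.23 + j3.198| = 151.3
|G(j0.26)| = 124 × 4.308 / 151.3 = 3.5313
20 log₁₀(3.5313) = 10.96 dB

11.0 dB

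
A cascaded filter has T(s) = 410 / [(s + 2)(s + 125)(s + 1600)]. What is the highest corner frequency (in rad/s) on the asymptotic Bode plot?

Break frequencies occur at each pole and zero magnitude: 2 rad/s, 125 rad/s, 1600 rad/s.
The highest is 1600 rad/s.

1600 rad/s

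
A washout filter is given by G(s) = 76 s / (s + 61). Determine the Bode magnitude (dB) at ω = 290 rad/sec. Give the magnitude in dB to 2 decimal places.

|j290| = 290
|j290 + 61| = √(290² + 61²) = 296.3
|G(j290)| = 76 × 290 / 296.3 = 74.373
20 log₁₀(74.373) = 37.428 dB

37.43 dB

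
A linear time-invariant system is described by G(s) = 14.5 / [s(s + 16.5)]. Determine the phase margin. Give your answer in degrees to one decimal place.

Gain crossover: |G(jω)| = 1 at ω ≈ 0.878 rad/s.
∠G(j0.878) = −90° − arctan(0.878/16.5) ≈ -93.04°
PM = 180° + (-93.04°) = 86.96°

87.0 deg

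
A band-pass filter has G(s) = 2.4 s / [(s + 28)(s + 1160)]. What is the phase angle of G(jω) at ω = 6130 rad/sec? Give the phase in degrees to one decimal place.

∠(j6130) = 90.00°
∠(j6130 + 28) = arctan(6130/28) = 89.74°
∠(j6130 + 1160) = arctan(6130/1160) = 79.28°
∠G(j6130) = 90.00° − (89.74° + 79.28°) = -79.02°

-79.0°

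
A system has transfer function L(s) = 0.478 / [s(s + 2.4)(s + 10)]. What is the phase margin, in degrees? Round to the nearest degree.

Gain crossover: |L(jω)| = 1 at ω ≈ 0.0199 rad/s.
∠L(j0.0199) = −90° − arctan(0.0199/2.4) − arctan(0.0199/10) ≈ -90.59°
PM = 180° + (-90.59°) = 89.41°

89°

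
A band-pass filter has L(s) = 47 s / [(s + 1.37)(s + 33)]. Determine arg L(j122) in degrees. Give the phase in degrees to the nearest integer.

∠(j122) = 90.00°
∠(j122 + 1.37) = arctan(122/1.37) = 89.36°
∠(j122 + 33) = arctan(122/33) = 74.86°
∠L(j122) = 90.00° − (89.36° + 74.86°) = -74.22°

-74°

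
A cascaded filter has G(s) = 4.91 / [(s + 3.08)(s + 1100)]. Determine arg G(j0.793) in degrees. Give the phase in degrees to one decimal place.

-14.5°

∠(j0.793 + 3.08) = arctan(0.793/3.08) = 14.44°
∠(j0.793 + 1100) = arctan(0.793/1100) = 0.04°
∠G(j0.793) = − (14.44° + 0.04°) = -14.48°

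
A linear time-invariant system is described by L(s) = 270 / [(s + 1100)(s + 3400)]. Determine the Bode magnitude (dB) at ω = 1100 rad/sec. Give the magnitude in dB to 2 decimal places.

-86.27 dB

|j1100 + 1100| = √(1100² + 1100²) = 1556
|j1100 + 3400| = √(1100² + 3400²) = 3574
|L(j1100)| = 270 / (1556 × 3574) = 4.8569e-05
20 log₁₀(4.8569e-05) = -86.273 dB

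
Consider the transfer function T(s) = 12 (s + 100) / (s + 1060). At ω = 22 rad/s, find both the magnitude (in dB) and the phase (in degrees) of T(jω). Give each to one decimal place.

|T| = 1.3 dB, ∠T = 11.2°

|j22 + 100| = √(22² + 100²) = 102.4
|j22 + 1060| = √(22² + 1060²) = 1060
|T(j22)| = 12 × 102.4 / 1060 = 1.1589
20 log₁₀(1.1589) = 1.28 dB
∠(j22 + 100) = arctan(22/100) = 12.41°
∠(j22 + 1060) = arctan(22/1060) = 1.19°
∠T(j22) = 12.41° − 1.19° = 11.22°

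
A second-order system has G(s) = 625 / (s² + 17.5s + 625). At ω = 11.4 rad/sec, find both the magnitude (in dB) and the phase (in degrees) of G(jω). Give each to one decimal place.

|(j11.4)² + 17.5(j11.4) + 625| = |495.04 + j199.5| = 533.7
|G(j11.4)| = 625 / 533.7 = 1.171
20 log₁₀(1.171) = 1.37 dB
∠[(j11.4)² + 17.5(j11.4) + 625] = ∠[495.04 + j199.5] = 21.95°
∠G(j11.4) = −21.95° = -21.95°

|G| = 1.4 dB, ∠G = -21.9°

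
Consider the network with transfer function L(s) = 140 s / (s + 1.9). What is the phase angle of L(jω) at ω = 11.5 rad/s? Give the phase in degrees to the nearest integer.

∠(j11.5) = 90.00°
∠(j11.5 + 1.9) = arctan(11.5/1.9) = 80.62°
∠L(j11.5) = 90.00° − 80.62° = 9.38°

9°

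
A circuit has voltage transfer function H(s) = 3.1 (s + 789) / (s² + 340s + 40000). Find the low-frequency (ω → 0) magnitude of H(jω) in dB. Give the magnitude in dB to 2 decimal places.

-24.27 dB

H(0) = 3.1 × 789 / 40000 = 0.061148
20 log₁₀(0.061148) = -24.272 dB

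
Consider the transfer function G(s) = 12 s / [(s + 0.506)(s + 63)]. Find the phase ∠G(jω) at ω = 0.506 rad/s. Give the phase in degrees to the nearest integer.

45 deg

∠(j0.506) = 90.00°
∠(j0.506 + 0.506) = arctan(0.506/0.506) = 45.00°
∠(j0.506 + 63) = arctan(0.506/63) = 0.46°
∠G(j0.506) = 90.00° − (45.00° + 0.46°) = 44.54°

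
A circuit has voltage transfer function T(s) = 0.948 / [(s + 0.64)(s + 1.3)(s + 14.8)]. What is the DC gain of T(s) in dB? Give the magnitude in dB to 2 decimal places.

-22.27 dB

T(0) = 0.948 / (0.64 × 1.3 × 14.8) = 0.076988
20 log₁₀(0.076988) = -22.272 dB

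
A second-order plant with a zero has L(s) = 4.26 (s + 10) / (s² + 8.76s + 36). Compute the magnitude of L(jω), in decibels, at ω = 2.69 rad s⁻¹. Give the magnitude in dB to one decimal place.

|j2.69 + 10| = √(2.69² + 10²) = 10.36
|(j2.69)² + 8.76(j2.69) + 36| = |28.764 + j23.564| = 37.18
|L(j2.69)| = 4.26 × 10.36 / 37.18 = 1.1864
20 log₁₀(1.1864) = 1.48 dB

1.5 dB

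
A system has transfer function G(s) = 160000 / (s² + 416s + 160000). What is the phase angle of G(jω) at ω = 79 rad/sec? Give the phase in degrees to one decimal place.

-12.1°

∠[(j79)² + 416(j79) + 160000] = ∠[1.5376e+05 + j32864] = 12.06°
∠G(j79) = −12.06° = -12.06°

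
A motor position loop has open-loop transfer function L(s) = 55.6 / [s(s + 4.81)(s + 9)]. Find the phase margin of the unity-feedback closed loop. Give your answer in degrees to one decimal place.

Gain crossover: |L(jω)| = 1 at ω ≈ 1.23 rad/s.
∠L(j1.23) = −90° − arctan(1.23/4.81) − arctan(1.23/9) ≈ -112.17°
PM = 180° + (-112.17°) = 67.83°

67.8°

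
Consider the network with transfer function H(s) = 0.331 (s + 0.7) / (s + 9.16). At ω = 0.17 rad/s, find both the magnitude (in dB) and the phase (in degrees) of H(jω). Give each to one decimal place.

|H| = -31.7 dB, ∠H = 12.6°

|j0.17 + 0.7| = √(0.17² + 0.7²) = 0.7203
|j0.17 + 9.16| = √(0.17² + 9.16²) = 9.162
|H(j0.17)| = 0.331 × 0.7203 / 9.162 = 0.026026
20 log₁₀(0.026026) = -31.69 dB
∠(j0.17 + 0.7) = arctan(0.17/0.7) = 13.65°
∠(j0.17 + 9.16) = arctan(0.17/9.16) = 1.06°
∠H(j0.17) = 13.65° − 1.06° = 12.59°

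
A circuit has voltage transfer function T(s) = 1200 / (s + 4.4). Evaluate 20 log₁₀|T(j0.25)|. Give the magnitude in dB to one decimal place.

|j0.25 + 4.4| = √(0.25² + 4.4²) = 4.407
|T(j0.25)| = 1200 / 4.407 = 272.29
20 log₁₀(272.29) = 48.70 dB

48.7 dB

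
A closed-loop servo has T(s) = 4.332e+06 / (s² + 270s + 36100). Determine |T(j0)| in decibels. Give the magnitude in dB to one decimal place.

T(0) = 4.332e+06 / 36100 = 120
20 log₁₀(120) = 41.58 dB

41.6 dB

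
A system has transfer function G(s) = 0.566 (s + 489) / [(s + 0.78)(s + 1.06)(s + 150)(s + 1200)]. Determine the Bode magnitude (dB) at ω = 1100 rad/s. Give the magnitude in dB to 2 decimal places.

-190.13 dB

|j1100 + 489| = √(1100² + 489²) = 1204
|j1100 + 0.78| = √(1100² + 0.78²) = 1100
|j1100 + 1.06| = √(1100² + 1.06²) = 1100
|j1100 + 150| = √(1100² + 150²) = 1110
|j1100 + 1200| = √(1100² + 1200²) = 1628
|G(j1100)| = 0.566 × 1204 / (1100 × 1100 × 1110 × 1628) = 3.1158e-10
20 log₁₀(3.1158e-10) = -190.129 dB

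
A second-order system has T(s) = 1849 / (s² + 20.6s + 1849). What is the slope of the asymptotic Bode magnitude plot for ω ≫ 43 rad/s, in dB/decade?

-40 dB/decade

With 0 zeros and 2 poles, the high-frequency asymptotic slope is 20 × (0 − 2) = -40 dB/decade.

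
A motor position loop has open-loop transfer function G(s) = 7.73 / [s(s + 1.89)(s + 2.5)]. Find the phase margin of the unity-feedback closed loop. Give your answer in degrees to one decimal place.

30.7°

Gain crossover: |G(jω)| = 1 at ω ≈ 1.23 rad/s.
∠G(j1.23) = −90° − arctan(1.23/1.89) − arctan(1.23/2.5) ≈ -149.26°
PM = 180° + (-149.26°) = 30.74°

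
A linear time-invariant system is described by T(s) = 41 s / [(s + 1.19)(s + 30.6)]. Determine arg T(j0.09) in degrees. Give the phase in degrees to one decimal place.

85.5°

∠(j0.09) = 90.00°
∠(j0.09 + 1.19) = arctan(0.09/1.19) = 4.33°
∠(j0.09 + 30.6) = arctan(0.09/30.6) = 0.17°
∠T(j0.09) = 90.00° − (4.33° + 0.17°) = 85.51°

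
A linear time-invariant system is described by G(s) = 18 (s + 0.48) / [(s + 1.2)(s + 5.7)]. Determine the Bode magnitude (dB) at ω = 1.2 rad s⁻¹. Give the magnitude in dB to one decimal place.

7.4 dB

|j1.2 + 0.48| = √(1.2² + 0.48²) = 1.292
|j1.2 + 1.2| = √(1.2² + 1.2²) = 1.697
|j1.2 + 5.7| = √(1.2² + 5.7²) = 5.825
|G(j1.2)| = 18 × 1.292 / (1.697 × 5.825) = 2.3534
20 log₁₀(2.3534) = 7.43 dB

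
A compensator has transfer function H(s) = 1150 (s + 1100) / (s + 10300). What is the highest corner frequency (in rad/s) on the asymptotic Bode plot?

Break frequencies occur at each pole and zero magnitude: 1100 rad/s, 10300 rad/s.
The highest is 10300 rad/s.

10300 rad/s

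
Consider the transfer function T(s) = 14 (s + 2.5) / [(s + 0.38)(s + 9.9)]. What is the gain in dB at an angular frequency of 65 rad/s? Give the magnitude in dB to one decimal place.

|j65 + 2.5| = √(65² + 2.5²) = 65.05
|j65 + 0.38| = √(65² + 0.38²) = 65
|j65 + 9.9| = √(65² + 9.9²) = 65.75
|T(j65)| = 14 × 65.05 / (65 × 65.75) = 0.21308
20 log₁₀(0.21308) = -13.43 dB

-13.4 dB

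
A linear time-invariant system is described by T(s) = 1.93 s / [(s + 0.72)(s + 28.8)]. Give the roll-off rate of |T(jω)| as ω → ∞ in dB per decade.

-20 dB/decade

With 1 zero and 2 poles, the high-frequency asymptotic slope is 20 × (1 − 2) = -20 dB/decade.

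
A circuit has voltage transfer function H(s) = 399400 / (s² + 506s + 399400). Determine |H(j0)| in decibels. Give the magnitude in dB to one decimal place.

H(0) = 399400 / 399400 = 1
20 log₁₀(1) = 0.00 dB

0.0 dB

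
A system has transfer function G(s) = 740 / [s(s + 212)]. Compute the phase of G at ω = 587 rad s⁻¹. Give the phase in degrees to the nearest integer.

∠(j587 + 212) = arctan(587/212) = 70.14°
∠(j587) = 90.00°
∠G(j587) = − (70.14° + 90.00°) = -160.14°

-160°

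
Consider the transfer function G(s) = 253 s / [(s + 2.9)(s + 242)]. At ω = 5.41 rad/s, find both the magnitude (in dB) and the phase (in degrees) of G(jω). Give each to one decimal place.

|j5.41| = 5.41
|j5.41 + 2.9| = √(5.41² + 2.9²) = 6.138
|j5.41 + 242| = √(5.41² + 242²) = 242.1
|G(j5.41)| = 253 × 5.41 / (6.138 × 242.1) = 0.92119
20 log₁₀(0.92119) = -0.71 dB
∠(j5.41) = 90.00°
∠(j5.41 + 2.9) = arctan(5.41/2.9) = 61.81°
∠(j5.41 + 242) = arctan(5.41/242) = 1.28°
∠G(j5.41) = 90.00° − (61.81° + 1.28°) = 26.91°

|G| = -0.7 dB, ∠G = 26.9°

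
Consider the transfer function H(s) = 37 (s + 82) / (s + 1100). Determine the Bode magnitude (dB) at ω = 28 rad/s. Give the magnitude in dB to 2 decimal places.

9.29 dB

|j28 + 82| = √(28² + 82²) = 86.65
|j28 + 1100| = √(28² + 1100²) = 1100
|H(j28)| = 37 × 86.65 / 1100 = 2.9136
20 log₁₀(2.9136) = 9.289 dB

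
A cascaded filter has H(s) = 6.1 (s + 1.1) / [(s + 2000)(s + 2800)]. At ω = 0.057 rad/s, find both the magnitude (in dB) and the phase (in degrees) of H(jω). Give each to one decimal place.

|H| = -118.4 dB, ∠H = 3.0°

|j0.057 + 1.1| = √(0.057² + 1.1²) = 1.101
|j0.057 + 2000| = √(0.057² + 2000²) = 2000
|j0.057 + 2800| = √(0.057² + 2800²) = 2800
|H(j0.057)| = 6.1 × 1.101 / (2000 × 2800) = 1.1998e-06
20 log₁₀(1.1998e-06) = -118.42 dB
∠(j0.057 + 1.1) = arctan(0.057/1.1) = 2.97°
∠(j0.057 + 2000) = arctan(0.057/2000) = 0.00°
∠(j0.057 + 2800) = arctan(0.057/2800) = 0.00°
∠H(j0.057) = 2.97° − (0.00° + 0.00°) = 2.96°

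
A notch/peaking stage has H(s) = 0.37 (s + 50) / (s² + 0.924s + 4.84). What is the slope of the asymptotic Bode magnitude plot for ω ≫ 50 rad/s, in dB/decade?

With 1 zero and 2 poles, the high-frequency asymptotic slope is 20 × (1 − 2) = -20 dB/decade.

-20 dB/decade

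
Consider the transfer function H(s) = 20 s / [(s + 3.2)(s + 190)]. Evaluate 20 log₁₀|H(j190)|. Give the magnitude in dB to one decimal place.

-22.6 dB

|j190| = 190
|j190 + 3.2| = √(190² + 3.2²) = 190
|j190 + 190| = √(190² + 190²) = 268.7
|H(j190)| = 20 × 190 / (190 × 268.7) = 0.074422
20 log₁₀(0.074422) = -22.57 dB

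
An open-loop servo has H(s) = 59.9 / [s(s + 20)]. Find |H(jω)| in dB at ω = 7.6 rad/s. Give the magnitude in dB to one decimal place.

-8.7 dB

|j7.6 + 20| = √(7.6² + 20²) = 21.4
|j7.6| = 7.6
|H(j7.6)| = 59.9 / (21.4 × 7.6) = 0.36838
20 log₁₀(0.36838) = -8.67 dB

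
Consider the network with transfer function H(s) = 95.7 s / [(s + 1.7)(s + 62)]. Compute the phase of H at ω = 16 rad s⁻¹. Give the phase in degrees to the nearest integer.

∠(j16) = 90.00°
∠(j16 + 1.7) = arctan(16/1.7) = 83.94°
∠(j16 + 62) = arctan(16/62) = 14.47°
∠H(j16) = 90.00° − (83.94° + 14.47°) = -8.41°

-8°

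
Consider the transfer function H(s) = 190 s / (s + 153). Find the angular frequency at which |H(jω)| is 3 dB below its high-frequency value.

For a single-pole high-pass, the −3 dB point is at the pole: ω = 153 rad/s.

153 rad/s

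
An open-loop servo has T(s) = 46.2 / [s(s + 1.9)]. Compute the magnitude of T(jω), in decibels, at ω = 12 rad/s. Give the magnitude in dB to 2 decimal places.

-9.98 dB

|j12 + 1.9| = √(12² + 1.9²) = 12.15
|j12| = 12
|T(j12)| = 46.2 / (12.15 × 12) = 0.31689
20 log₁₀(0.31689) = -9.982 dB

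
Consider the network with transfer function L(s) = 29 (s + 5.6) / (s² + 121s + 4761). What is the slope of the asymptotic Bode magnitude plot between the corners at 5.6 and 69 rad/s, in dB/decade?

20 dB/decade

In this band the factors already past their corner are: zero at 5.6; net slope = 20 dB/decade.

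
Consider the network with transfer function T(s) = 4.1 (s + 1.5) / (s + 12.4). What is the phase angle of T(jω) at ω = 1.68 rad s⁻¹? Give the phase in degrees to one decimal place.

40.5°

∠(j1.68 + 1.5) = arctan(1.68/1.5) = 48.24°
∠(j1.68 + 12.4) = arctan(1.68/12.4) = 7.72°
∠T(j1.68) = 48.24° − 7.72° = 40.52°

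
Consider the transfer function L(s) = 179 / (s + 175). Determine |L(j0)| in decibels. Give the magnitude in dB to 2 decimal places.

0.20 dB

L(0) = 179 / 175 = 1.0229
20 log₁₀(1.0229) = 0.196 dB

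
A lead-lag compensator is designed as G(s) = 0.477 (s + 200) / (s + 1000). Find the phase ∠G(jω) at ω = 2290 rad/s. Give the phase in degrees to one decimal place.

18.6°

∠(j2290 + 200) = arctan(2290/200) = 85.01°
∠(j2290 + 1000) = arctan(2290/1000) = 66.41°
∠G(j2290) = 85.01° − 66.41° = 18.60°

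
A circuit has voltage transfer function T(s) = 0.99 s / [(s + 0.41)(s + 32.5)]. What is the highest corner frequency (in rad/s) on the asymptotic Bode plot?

Break frequencies occur at each pole and zero magnitude: 0.41 rad/s, 32.5 rad/s.
The highest is 32.5 rad/s.

32.5 rad/s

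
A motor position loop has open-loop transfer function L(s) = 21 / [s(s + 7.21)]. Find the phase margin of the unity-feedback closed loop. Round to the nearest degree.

Gain crossover: |L(jω)| = 1 at ω ≈ 2.72 rad s⁻¹.
∠L(j2.72) = −90° − arctan(2.72/7.21) ≈ -110.70°
PM = 180° + (-110.70°) = 69.30°

69°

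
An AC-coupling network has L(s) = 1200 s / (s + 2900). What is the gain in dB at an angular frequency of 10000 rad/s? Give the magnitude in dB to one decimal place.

61.2 dB

|j10000| = 1e+04
|j10000 + 2900| = √(10000² + 2900²) = 1.041e+04
|L(j10000)| = 1200 × 1e+04 / 1.041e+04 = 1152.5
20 log₁₀(1152.5) = 61.23 dB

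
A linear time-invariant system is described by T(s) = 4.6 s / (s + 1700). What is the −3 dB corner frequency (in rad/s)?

1700 rad/s

For a single-pole high-pass, the −3 dB point is at the pole: ω = 1700 rad/s.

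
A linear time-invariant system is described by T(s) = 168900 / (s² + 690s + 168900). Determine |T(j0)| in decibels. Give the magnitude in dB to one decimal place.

0.0 dB

T(0) = 168900 / 168900 = 1
20 log₁₀(1) = 0.00 dB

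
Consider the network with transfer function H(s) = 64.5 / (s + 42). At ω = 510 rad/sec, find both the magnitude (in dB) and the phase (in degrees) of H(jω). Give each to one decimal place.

|H| = -18.0 dB, ∠H = -85.3°

|j510 + 42| = √(510² + 42²) = 511.7
|H(j510)| = 64.5 / 511.7 = 0.12604
20 log₁₀(0.12604) = -17.99 dB
∠(j510 + 42) = arctan(510/42) = 85.29°
∠H(j510) = −85.29° = -85.29°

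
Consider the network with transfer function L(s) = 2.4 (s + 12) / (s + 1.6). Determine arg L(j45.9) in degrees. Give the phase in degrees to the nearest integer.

∠(j45.9 + 12) = arctan(45.9/12) = 75.35°
∠(j45.9 + 1.6) = arctan(45.9/1.6) = 88.00°
∠L(j45.9) = 75.35° − 88.00° = -12.65°

-13°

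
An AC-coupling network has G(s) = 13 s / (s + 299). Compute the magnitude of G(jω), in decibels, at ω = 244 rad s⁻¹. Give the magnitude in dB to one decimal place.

18.3 dB

|j244| = 244
|j244 + 299| = √(244² + 299²) = 385.9
|G(j244)| = 13 × 244 / 385.9 = 8.2192
20 log₁₀(8.2192) = 18.30 dB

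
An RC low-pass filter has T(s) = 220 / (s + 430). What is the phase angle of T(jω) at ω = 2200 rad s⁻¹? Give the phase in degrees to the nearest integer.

∠(j2200 + 430) = arctan(2200/430) = 78.94°
∠T(j2200) = −78.94° = -78.94°

-79°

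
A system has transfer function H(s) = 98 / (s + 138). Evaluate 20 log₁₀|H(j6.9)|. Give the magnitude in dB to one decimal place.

|j6.9 + 138| = √(6.9² + 138²) = 138.2
|H(j6.9)| = 98 / 138.2 = 0.70926
20 log₁₀(0.70926) = -2.98 dB

-3.0 dB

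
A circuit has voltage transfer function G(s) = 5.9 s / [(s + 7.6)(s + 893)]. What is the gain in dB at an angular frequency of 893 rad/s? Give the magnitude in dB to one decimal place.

-46.6 dB

|j893| = 893
|j893 + 7.6| = √(893² + 7.6²) = 893
|j893 + 893| = √(893² + 893²) = 1263
|G(j893)| = 5.9 × 893 / (893 × 1263) = 0.0046716
20 log₁₀(0.0046716) = -46.61 dB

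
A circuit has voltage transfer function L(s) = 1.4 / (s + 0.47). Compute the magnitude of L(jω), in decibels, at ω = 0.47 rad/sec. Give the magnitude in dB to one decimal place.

|j0.47 + 0.47| = √(0.47² + 0.47²) = 0.6647
|L(j0.47)| = 1.4 / 0.6647 = 2.1063
20 log₁₀(2.1063) = 6.47 dB

6.5 dB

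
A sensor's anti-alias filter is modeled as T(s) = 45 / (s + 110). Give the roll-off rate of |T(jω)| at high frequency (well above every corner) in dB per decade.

With 0 zeros and 1 pole, the high-frequency asymptotic slope is 20 × (0 − 1) = -20 dB/decade.

-20 dB/decade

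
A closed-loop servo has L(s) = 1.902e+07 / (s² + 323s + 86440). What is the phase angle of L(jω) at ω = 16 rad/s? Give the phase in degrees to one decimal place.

-3.4°

∠[(j16)² + 323(j16) + 86440] = ∠[86184 + j5168] = 3.43°
∠L(j16) = −3.43° = -3.43°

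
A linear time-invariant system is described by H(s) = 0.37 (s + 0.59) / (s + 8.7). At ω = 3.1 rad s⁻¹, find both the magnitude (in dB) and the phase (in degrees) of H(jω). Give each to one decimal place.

|H| = -18.0 dB, ∠H = 59.6 deg

|j3.1 + 0.59| = √(3.1² + 0.59²) = 3.156
|j3.1 + 8.7| = √(3.1² + 8.7²) = 9.236
|H(j3.1)| = 0.37 × 3.156 / 9.236 = 0.12642
20 log₁₀(0.12642) = -17.96 dB
∠(j3.1 + 0.59) = arctan(3.1/0.59) = 79.22°
∠(j3.1 + 8.7) = arctan(3.1/8.7) = 19.61°
∠H(j3.1) = 79.22° − 19.61° = 59.61°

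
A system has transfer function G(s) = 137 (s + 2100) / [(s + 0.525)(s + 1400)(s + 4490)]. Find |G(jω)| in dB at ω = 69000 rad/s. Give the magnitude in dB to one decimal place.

-150.8 dB

|j69000 + 2100| = √(69000² + 2100²) = 6.903e+04
|j69000 + 0.525| = √(69000² + 0.525²) = 6.9e+04
|j69000 + 1400| = √(69000² + 1400²) = 6.901e+04
|j69000 + 4490| = √(69000² + 4490²) = 6.915e+04
|G(j69000)| = 137 × 6.903e+04 / (6.9e+04 × 6.901e+04 × 6.915e+04) = 2.8722e-08
20 log₁₀(2.8722e-08) = -150.84 dB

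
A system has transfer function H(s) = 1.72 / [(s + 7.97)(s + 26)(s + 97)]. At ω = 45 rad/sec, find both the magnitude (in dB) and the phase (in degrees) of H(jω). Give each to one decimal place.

|j45 + 7.97| = √(45² + 7.97²) = 45.7
|j45 + 26| = √(45² + 26²) = 51.97
|j45 + 97| = √(45² + 97²) = 106.9
|H(j45)| = 1.72 / (45.7 × 51.97 × 106.9) = 6.7725e-06
20 log₁₀(6.7725e-06) = -103.39 dB
∠(j45 + 7.97) = arctan(45/7.97) = 79.96°
∠(j45 + 26) = arctan(45/26) = 59.98°
∠(j45 + 97) = arctan(45/97) = 24.89°
∠H(j45) = − (79.96° + 59.98° + 24.89°) = -164.83°

|H| = -103.4 dB, ∠H = -164.8°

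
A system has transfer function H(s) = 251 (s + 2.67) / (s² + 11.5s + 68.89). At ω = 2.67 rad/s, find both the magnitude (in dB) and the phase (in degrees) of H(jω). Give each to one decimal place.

|H| = 22.8 dB, ∠H = 18.6°

|j2.67 + 2.67| = √(2.67² + 2.67²) = 3.776
|(j2.67)² + 11.5(j2.67) + 68.89| = |61.761 + j30.705| = 68.97
|H(j2.67)| = 251 × 3.776 / 68.97 = 13.741
20 log₁₀(13.741) = 22.76 dB
∠(j2.67 + 2.67) = arctan(2.67/2.67) = 45.00°
∠[(j2.67)² + 11.5(j2.67) + 68.89] = ∠[61.761 + j30.705] = 26.43°
∠H(j2.67) = 45.00° − 26.43° = 18.57°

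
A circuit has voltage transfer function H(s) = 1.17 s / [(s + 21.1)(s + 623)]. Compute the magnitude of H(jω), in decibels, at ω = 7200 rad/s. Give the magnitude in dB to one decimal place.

-75.8 dB

|j7200| = 7200
|j7200 + 21.1| = √(7200² + 21.1²) = 7200
|j7200 + 623| = √(7200² + 623²) = 7227
|H(j7200)| = 1.17 × 7200 / (7200 × 7227) = 0.00016189
20 log₁₀(0.00016189) = -75.82 dB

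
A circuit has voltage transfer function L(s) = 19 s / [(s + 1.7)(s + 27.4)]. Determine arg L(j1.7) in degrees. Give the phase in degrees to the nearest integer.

∠(j1.7) = 90.00°
∠(j1.7 + 1.7) = arctan(1.7/1.7) = 45.00°
∠(j1.7 + 27.4) = arctan(1.7/27.4) = 3.55°
∠L(j1.7) = 90.00° − (45.00° + 3.55°) = 41.45°

41°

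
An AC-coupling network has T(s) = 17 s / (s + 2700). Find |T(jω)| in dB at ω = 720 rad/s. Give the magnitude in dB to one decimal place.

|j720| = 720
|j720 + 2700| = √(720² + 2700²) = 2794
|T(j720)| = 17 × 720 / 2794 = 4.3803
20 log₁₀(4.3803) = 12.83 dB

12.8 dB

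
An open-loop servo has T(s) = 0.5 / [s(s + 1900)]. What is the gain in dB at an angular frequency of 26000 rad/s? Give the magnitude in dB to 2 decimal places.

-182.64 dB

|j26000 + 1900| = √(26000² + 1900²) = 2.607e+04
|j26000| = 2.6e+04
|T(j26000)| = 0.5 / (2.607e+04 × 2.6e+04) = 7.3768e-10
20 log₁₀(7.3768e-10) = -182.643 dB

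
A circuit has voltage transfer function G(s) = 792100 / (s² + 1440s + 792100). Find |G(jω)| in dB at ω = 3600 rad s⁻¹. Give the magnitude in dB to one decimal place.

|(j3600)² + 1440(j3600) + 792100| = |-1.2168e+07 + j5.184e+06| = 1.323e+07
|G(j3600)| = 792100 / 1.323e+07 = 0.059889
20 log₁₀(0.059889) = -24.45 dB

-24.5 dB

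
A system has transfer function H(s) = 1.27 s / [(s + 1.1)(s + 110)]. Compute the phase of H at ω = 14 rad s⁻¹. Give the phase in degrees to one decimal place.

-2.8°

∠(j14) = 90.00°
∠(j14 + 1.1) = arctan(14/1.1) = 85.51°
∠(j14 + 110) = arctan(14/110) = 7.25°
∠H(j14) = 90.00° − (85.51° + 7.25°) = -2.76°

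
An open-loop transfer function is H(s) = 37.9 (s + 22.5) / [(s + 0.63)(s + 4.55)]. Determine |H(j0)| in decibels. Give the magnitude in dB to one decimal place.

H(0) = 37.9 × 22.5 / (0.63 × 4.55) = 297.49
20 log₁₀(297.49) = 49.47 dB

49.5 dB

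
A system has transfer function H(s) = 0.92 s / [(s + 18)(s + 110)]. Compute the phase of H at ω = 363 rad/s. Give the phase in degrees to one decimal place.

∠(j363) = 90.00°
∠(j363 + 18) = arctan(363/18) = 87.16°
∠(j363 + 110) = arctan(363/110) = 73.14°
∠H(j363) = 90.00° − (87.16° + 73.14°) = -70.30°

-70.3 deg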